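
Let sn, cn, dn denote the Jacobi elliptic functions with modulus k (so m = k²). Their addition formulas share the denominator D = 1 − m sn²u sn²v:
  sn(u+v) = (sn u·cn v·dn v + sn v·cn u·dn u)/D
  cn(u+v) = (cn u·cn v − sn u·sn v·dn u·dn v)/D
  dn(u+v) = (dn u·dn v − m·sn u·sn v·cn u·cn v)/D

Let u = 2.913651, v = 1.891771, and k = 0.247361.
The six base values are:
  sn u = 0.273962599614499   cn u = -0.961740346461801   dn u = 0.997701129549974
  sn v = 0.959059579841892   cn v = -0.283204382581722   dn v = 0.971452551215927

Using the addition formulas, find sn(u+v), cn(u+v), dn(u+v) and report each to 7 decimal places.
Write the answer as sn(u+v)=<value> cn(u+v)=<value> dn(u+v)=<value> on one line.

sn(u+v)=-0.9998418 cn(u+v)=0.0177853 dn(u+v)=0.9689334

m = k² = 0.061187464321
D = 1 − m·sn²u·sn²v = 0.995775880571106
sn(u+v) = (sn u·cn v·dn v + sn v·cn u·dn u)/D = -0.9956183782736836/0.995775880571106 = -0.9998418295717988
cn(u+v) = (cn u·cn v − sn u·sn v·dn u·dn v)/D = 0.01771014316265676/0.995775880571106 = 0.01778527026834541
dn(u+v) = (dn u·dn v − m·sn u·sn v·cn u·cn v)/D = 0.9648404873024636/0.995775880571106 = 0.968933377608122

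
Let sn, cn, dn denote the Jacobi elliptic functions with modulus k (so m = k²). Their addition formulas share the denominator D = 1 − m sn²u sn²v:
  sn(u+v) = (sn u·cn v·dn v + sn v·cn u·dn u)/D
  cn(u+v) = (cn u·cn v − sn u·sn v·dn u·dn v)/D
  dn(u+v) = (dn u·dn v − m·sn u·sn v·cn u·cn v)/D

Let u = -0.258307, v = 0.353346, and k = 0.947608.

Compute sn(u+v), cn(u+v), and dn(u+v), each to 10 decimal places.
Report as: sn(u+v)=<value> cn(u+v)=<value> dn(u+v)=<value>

sn(u+v)=0.0947683809 cn(u+v)=0.9954993491 dn(u+v)=0.9959595231

sn u = -0.2529894829033939, cn u = 0.9674690287240586, dn u = 0.9708383994776976
sn v = 0.340020553258605, cn v = 0.9404180045924855, dn v = 0.9466695130723514
m = k² = 0.897960921664
D = 1 − m·sn²u·sn²v = 0.9933553408007219
sn(u+v) = (sn u·cn v·dn v + sn v·cn u·dn u)/D = 0.09413867734311575/0.9933553408007219 = 0.09476838093731154
cn(u+v) = (cn u·cn v − sn u·sn v·dn u·dn v)/D = 0.9888845951502163/0.9933553408007219 = 0.9954993490578086
dn(u+v) = (dn u·dn v − m·sn u·sn v·cn u·cn v)/D = 0.9893417114826884/0.9933553408007219 = 0.9959595230898963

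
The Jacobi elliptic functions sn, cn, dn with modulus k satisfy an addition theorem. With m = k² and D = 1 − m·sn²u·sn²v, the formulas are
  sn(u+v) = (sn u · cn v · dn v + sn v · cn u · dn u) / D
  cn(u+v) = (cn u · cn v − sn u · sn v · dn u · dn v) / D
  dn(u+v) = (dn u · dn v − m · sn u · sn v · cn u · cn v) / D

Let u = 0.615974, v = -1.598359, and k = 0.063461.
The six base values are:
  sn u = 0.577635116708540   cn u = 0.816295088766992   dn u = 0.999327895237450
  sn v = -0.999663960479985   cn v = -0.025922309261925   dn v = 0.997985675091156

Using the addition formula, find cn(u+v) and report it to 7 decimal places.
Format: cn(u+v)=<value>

m = k² = 0.004027298521
D = 1 − m·sn²u·sn²v = 0.998657145159423
cn(u+v) = (cn u·cn v − sn u·sn v·dn u·dn v)/D = 0.5547302818437193/0.998657145159423 = 0.5554762057554433

cn(u+v)=0.5554762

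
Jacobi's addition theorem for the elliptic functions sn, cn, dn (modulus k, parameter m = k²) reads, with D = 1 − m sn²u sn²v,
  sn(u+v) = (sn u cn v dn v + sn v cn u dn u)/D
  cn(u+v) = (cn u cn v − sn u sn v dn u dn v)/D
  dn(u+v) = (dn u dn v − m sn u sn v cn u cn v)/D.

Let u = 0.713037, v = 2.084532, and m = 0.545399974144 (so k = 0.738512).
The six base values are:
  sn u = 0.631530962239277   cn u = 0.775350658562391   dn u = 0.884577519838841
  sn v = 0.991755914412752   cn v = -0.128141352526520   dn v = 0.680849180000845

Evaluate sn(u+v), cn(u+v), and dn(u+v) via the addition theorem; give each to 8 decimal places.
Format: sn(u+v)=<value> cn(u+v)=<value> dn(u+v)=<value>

m = k² = 0.545399974144
D = 1 − m·sn²u·sn²v = 0.7860491547424593
sn(u+v) = (sn u·cn v·dn v + sn v·cn u·dn u)/D = 0.6251056148417178/0.7860491547424593 = 0.7952500312102327
cn(u+v) = (cn u·cn v − sn u·sn v·dn u·dn v)/D = -0.4765671452845786/0.7860491547424593 = -0.6062816077204749
dn(u+v) = (dn u·dn v − m·sn u·sn v·cn u·cn v)/D = 0.6362031120426447/0.7860491547424593 = 0.80936810147845

sn(u+v)=0.79525003 cn(u+v)=-0.60628161 dn(u+v)=0.80936810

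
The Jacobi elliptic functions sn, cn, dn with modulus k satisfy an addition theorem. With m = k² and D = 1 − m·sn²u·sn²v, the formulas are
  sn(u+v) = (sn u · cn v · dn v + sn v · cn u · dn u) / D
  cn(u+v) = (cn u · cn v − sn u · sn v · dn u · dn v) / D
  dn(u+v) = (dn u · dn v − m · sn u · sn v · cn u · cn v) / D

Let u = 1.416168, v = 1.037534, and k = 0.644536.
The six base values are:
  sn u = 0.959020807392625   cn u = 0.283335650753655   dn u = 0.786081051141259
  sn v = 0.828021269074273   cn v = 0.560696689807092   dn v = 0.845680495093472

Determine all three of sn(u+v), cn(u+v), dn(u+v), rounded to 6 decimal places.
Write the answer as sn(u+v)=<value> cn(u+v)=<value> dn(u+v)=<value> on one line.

sn(u+v)=0.866022 cn(u+v)=-0.500005 dn(u+v)=0.829718

m = k² = 0.415426655296
D = 1 − m·sn²u·sn²v = 0.7380409517501878
sn(u+v) = (sn u·cn v·dn v + sn v·cn u·dn u)/D = 0.6391600001553833/0.7380409517501878 = 0.8660224051791184
cn(u+v) = (cn u·cn v − sn u·sn v·dn u·dn v)/D = -0.3690243090389757/0.7380409517501878 = -0.5000051937008003
dn(u+v) = (dn u·dn v − m·sn u·sn v·cn u·cn v)/D = 0.612365954297993/0.7380409517501878 = 0.8297181245103412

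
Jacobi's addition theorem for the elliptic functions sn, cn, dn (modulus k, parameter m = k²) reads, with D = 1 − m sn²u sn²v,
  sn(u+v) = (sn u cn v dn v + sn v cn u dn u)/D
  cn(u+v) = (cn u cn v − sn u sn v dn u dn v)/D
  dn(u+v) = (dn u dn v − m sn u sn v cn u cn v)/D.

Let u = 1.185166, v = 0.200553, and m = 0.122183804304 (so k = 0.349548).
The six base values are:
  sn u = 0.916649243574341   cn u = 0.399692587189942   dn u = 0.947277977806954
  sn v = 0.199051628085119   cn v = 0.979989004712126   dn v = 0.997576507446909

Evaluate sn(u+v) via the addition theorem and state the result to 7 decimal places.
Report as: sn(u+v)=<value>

m = k² = 0.122183804304
D = 1 − m·sn²u·sn²v = 0.9959322759780523
sn(u+v) = (sn u·cn v·dn v + sn v·cn u·dn u)/D = 0.9714940661298626/0.9959322759780523 = 0.9754619762431233

sn(u+v)=0.9754620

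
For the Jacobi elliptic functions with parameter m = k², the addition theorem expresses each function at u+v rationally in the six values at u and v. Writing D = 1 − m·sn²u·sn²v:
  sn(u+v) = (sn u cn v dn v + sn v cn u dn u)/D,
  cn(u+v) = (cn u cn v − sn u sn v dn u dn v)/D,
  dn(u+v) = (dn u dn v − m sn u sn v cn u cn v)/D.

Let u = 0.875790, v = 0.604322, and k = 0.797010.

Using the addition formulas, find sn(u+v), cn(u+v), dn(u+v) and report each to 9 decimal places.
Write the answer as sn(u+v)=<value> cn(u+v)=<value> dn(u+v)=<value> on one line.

sn u = 0.7280423455611522, cn u = 0.6855321604927196, dn u = 0.8144334100012466
sn v = 0.5503498226105826, cn v = 0.8349341727061483, dn v = 0.8986656442927003
m = k² = 0.6352249401
D = 1 − m·sn²u·sn²v = 0.8980191839268712
sn(u+v) = (sn u·cn v·dn v + sn v·cn u·dn u)/D = 0.8535410541461457/0.8980191839268712 = 0.9504708467515907
cn(u+v) = (cn u·cn v − sn u·sn v·dn u·dn v)/D = 0.27911668453851/0.8980191839268712 = 0.3108137215042384
dn(u+v) = (dn u·dn v − m·sn u·sn v·cn u·cn v)/D = 0.5862222686904429/0.8980191839268712 = 0.6527948168401055

sn(u+v)=0.950470847 cn(u+v)=0.310813722 dn(u+v)=0.652794817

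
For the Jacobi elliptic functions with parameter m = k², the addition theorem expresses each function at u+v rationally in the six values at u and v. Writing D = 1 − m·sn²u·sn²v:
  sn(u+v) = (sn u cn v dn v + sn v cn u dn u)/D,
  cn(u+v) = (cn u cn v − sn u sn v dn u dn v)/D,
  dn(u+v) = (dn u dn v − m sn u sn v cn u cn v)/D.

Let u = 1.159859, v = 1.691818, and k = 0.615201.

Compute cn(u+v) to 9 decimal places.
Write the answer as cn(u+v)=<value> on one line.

cn(u+v)=-0.792110451

sn u = 0.8842631083516365, cn u = 0.466989031143454, dn u = 0.8390855088779152
sn v = 0.998430205871191, cn v = 0.05601003485100782, dn v = 0.7891229587607546
m = k² = 0.378472270401
D = 1 − m·sn²u·sn²v = 0.7049928775971777
cn(u+v) = (cn u·cn v − sn u·sn v·dn u·dn v)/D = -0.5584322262153738/0.7049928775971777 = -0.7921104509859368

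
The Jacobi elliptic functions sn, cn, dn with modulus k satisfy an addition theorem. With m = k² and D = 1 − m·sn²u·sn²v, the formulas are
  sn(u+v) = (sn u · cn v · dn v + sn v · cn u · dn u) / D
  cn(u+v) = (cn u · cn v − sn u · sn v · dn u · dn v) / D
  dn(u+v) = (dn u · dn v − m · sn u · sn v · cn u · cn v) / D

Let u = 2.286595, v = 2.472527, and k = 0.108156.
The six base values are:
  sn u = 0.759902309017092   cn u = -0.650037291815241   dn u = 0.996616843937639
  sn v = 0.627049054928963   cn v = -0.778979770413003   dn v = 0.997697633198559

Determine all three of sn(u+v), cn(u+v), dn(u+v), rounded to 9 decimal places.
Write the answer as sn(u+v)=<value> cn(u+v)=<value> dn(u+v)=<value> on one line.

m = k² = 0.011697720336
D = 1 − m·sn²u·sn²v = 0.997344050593928
sn(u+v) = (sn u·cn v·dn v + sn v·cn u·dn u)/D = -0.9968119208422922/0.997344050593928 = -0.9994664531749911
cn(u+v) = (cn u·cn v − sn u·sn v·dn u·dn v)/D = 0.03257529311922642/0.997344050593928 = 0.03266204184987871
dn(u+v) = (dn u·dn v − m·sn u·sn v·cn u·cn v)/D = 0.9914998247816465/0.997344050593928 = 0.9941402108842969

sn(u+v)=-0.999466453 cn(u+v)=0.032662042 dn(u+v)=0.994140211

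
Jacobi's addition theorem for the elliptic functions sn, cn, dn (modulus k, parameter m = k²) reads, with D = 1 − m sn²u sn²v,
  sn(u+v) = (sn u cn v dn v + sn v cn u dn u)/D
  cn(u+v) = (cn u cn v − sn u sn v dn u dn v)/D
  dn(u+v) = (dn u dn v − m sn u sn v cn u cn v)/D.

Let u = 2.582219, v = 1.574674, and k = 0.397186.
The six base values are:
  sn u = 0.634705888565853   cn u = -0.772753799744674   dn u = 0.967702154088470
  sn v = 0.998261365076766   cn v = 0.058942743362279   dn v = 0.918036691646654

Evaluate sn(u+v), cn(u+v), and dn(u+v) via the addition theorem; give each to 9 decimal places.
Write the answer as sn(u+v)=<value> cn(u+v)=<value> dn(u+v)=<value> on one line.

m = k² = 0.157756718596
D = 1 − m·sn²u·sn²v = 0.9366682562519683
sn(u+v) = (sn u·cn v·dn v + sn v·cn u·dn u)/D = -0.7121504213263104/0.9366682562519683 = -0.7603016506355677
cn(u+v) = (cn u·cn v − sn u·sn v·dn u·dn v)/D = -0.6084317543281756/0.9366682562519683 = -0.6495701656024783
dn(u+v) = (dn u·dn v − m·sn u·sn v·cn u·cn v)/D = 0.8929388586373078/0.9366682562519683 = 0.9533138896052253

sn(u+v)=-0.760301651 cn(u+v)=-0.649570166 dn(u+v)=0.953313890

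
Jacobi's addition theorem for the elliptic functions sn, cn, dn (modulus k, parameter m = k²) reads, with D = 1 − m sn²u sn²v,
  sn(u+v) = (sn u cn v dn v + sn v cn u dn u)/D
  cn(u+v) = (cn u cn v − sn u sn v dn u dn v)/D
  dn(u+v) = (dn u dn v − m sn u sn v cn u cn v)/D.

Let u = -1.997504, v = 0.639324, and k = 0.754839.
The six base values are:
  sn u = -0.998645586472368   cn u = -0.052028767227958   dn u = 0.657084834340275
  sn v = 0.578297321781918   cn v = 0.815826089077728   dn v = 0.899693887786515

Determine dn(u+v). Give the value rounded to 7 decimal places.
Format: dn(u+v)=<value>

m = k² = 0.569781915921
D = 1 − m·sn²u·sn²v = 0.80996491162272
dn(u+v) = (dn u·dn v − m·sn u·sn v·cn u·cn v)/D = 0.5772079126522985/0.80996491162272 = 0.7126332318469133

dn(u+v)=0.7126332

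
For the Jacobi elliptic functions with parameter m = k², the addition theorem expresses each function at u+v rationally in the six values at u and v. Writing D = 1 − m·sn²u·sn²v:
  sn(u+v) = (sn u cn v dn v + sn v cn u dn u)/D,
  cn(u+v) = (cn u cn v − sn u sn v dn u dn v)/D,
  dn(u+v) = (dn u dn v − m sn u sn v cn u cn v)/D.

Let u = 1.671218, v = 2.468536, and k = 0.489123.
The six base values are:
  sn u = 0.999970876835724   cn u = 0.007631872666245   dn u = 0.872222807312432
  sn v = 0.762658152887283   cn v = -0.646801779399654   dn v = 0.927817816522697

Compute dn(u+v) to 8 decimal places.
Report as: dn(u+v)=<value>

dn(u+v)=0.94111720

m = k² = 0.239241309129
D = 1 − m·sn²u·sn²v = 0.8608540057543094
dn(u+v) = (dn u·dn v − m·sn u·sn v·cn u·cn v)/D = 0.810164509995748/0.8608540057543094 = 0.9411171982476336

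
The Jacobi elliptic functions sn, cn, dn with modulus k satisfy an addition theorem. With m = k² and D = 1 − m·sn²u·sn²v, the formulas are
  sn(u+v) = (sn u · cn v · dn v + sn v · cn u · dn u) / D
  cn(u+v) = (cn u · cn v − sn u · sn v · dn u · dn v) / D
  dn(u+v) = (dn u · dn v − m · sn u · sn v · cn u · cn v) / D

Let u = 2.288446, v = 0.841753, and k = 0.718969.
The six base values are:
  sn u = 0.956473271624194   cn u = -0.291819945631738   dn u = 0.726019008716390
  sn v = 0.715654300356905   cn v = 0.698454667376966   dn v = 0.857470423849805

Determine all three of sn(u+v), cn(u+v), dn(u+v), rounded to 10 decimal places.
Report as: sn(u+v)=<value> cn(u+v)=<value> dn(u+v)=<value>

sn(u+v)=0.5558352971 cn(u+v)=-0.8312924411 dn(u+v)=0.9166772517

m = k² = 0.516916422961
D = 1 − m·sn²u·sn²v = 0.7578008706948361
sn(u+v) = (sn u·cn v·dn v + sn v·cn u·dn u)/D = 0.4212124720710832/0.7578008706948361 = 0.5558352970548433
cn(u+v) = (cn u·cn v − sn u·sn v·dn u·dn v)/D = -0.6299541356302209/0.7578008706948361 = -0.8312924410506534
dn(u+v) = (dn u·dn v − m·sn u·sn v·cn u·cn v)/D = 0.6946588194594912/0.7578008706948361 = 0.9166772516671177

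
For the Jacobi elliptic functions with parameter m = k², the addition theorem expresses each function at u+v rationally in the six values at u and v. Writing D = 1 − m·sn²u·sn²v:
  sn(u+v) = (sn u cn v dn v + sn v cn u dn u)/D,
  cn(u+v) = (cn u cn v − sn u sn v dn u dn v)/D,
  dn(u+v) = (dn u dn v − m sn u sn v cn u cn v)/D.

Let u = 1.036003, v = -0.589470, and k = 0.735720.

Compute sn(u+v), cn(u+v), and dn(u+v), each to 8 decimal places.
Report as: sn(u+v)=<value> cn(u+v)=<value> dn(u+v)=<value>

sn u = 0.8167287574665688, cn u = 0.5770217818480639, dn u = 0.7993364756941484
sn v = -0.5416100383539816, cn v = 0.8406298628731902, dn v = 0.9171799165742384
m = k² = 0.5412839184
D = 1 − m·sn²u·sn²v = 0.8940857903615127
sn(u+v) = (sn u·cn v·dn v + sn v·cn u·dn u)/D = 0.3798958153013046/0.8940857903615127 = 0.4248986164378011
cn(u+v) = (cn u·cn v − sn u·sn v·dn u·dn v)/D = 0.8093630644172786/0.8940857903615127 = 0.9052409434781673
dn(u+v) = (dn u·dn v − m·sn u·sn v·cn u·cn v)/D = 0.8492766662846393/0.8940857903615127 = 0.9498827466447539

sn(u+v)=0.42489862 cn(u+v)=0.90524094 dn(u+v)=0.94988275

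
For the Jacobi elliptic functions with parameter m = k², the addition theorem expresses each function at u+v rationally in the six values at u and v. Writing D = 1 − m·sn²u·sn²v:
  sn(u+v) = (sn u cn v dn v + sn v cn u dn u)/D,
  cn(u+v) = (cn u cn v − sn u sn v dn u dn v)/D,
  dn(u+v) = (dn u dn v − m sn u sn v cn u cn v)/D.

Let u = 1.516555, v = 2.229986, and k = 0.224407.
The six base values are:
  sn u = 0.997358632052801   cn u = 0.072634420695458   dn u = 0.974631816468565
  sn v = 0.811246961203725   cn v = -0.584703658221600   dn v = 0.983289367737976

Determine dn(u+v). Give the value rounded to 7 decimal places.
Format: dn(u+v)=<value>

dn(u+v)=0.9928055

m = k² = 0.050358501649
D = 1 − m·sn²u·sn²v = 0.9670328300154269
dn(u+v) = (dn u·dn v − m·sn u·sn v·cn u·cn v)/D = 0.9600755385135459/0.9670328300154269 = 0.9928055270866346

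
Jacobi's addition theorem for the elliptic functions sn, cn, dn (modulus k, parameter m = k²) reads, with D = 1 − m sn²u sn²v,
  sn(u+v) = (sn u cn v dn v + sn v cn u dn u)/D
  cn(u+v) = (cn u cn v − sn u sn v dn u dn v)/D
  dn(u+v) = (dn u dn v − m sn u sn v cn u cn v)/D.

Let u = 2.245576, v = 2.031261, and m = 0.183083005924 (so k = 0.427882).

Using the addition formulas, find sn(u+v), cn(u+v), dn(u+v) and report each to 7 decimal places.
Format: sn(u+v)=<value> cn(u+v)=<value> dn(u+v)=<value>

sn u = 0.8563157900856516, cn u = -0.5164525802530047, dn u = 0.9304566038602935
sn v = 0.9410758936808497, cn v = -0.3381954498995958, dn v = 0.9153454679419889
m = k² = 0.183083005924
D = 1 − m·sn²u·sn²v = 0.8811045496015594
sn(u+v) = (sn u·cn v·dn v + sn v·cn u·dn u)/D = -0.7173074907551642/0.8811045496015594 = -0.8141003142924808
cn(u+v) = (cn u·cn v − sn u·sn v·dn u·dn v)/D = -0.5116787967417615/0.8811045496015594 = -0.5807242704320907
dn(u+v) = (dn u·dn v − m·sn u·sn v·cn u·cn v)/D = 0.8259198033984738/0.8811045496015594 = 0.9373686740943053

sn(u+v)=-0.8141003 cn(u+v)=-0.5807243 dn(u+v)=0.9373687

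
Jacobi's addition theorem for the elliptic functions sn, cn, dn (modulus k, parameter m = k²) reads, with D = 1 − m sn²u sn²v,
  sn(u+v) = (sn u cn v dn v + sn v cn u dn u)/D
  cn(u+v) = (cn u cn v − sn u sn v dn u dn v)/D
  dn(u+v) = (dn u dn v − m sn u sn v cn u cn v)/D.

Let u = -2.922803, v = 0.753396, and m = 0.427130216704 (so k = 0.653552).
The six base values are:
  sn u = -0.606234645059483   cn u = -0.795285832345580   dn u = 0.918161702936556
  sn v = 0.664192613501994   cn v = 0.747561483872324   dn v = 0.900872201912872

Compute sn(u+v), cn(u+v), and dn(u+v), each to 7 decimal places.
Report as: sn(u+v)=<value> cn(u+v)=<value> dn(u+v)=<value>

sn(u+v)=-0.9597301 cn(u+v)=-0.2809235 dn(u+v)=0.7788312

m = k² = 0.427130216704
D = 1 − m·sn²u·sn²v = 0.9307483887237866
sn(u+v) = (sn u·cn v·dn v + sn v·cn u·dn u)/D = -0.8932672903120807/0.9307483887237866 = -0.9597301495594327
cn(u+v) = (cn u·cn v − sn u·sn v·dn u·dn v)/D = -0.2614691399963635/0.9307483887237866 = -0.2809235483661507
dn(u+v) = (dn u·dn v − m·sn u·sn v·cn u·cn v)/D = 0.7248958992712704/0.9307483887237866 = 0.7788312158834088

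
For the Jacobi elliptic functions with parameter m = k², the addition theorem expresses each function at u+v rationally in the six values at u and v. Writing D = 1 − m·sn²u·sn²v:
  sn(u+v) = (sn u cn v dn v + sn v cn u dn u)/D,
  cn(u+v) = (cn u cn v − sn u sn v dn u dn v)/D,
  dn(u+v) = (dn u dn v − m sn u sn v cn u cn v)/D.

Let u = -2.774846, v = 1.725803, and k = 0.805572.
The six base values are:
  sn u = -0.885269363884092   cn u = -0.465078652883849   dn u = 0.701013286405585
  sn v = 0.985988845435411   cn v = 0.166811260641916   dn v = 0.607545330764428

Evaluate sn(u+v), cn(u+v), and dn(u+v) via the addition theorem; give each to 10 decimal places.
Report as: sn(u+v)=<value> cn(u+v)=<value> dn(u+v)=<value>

sn(u+v)=-0.8132902757 cn(u+v)=0.5818581679 dn(u+v)=0.7554867956

m = k² = 0.648946247184
D = 1 − m·sn²u·sn²v = 0.5055713834662605
sn(u+v) = (sn u·cn v·dn v + sn v·cn u·dn u)/D = -0.4111762898282299/0.5055713834662605 = -0.8132902756662254
cn(u+v) = (cn u·cn v − sn u·sn v·dn u·dn v)/D = 0.2941708389067143/0.5055713834662605 = 0.581858167861168
dn(u+v) = (dn u·dn v − m·sn u·sn v·cn u·cn v)/D = 0.38195250442398/0.5055713834662605 = 0.7554867955643888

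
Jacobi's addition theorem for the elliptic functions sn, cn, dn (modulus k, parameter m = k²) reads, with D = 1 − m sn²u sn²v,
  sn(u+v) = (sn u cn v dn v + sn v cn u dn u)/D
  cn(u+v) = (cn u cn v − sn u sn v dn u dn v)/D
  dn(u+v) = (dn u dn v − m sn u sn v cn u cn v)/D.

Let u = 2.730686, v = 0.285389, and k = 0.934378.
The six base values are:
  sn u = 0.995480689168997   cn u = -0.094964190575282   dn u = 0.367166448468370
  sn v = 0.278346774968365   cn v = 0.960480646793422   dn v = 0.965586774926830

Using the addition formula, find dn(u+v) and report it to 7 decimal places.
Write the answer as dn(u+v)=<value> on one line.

dn(u+v)=0.4036543

m = k² = 0.873062246884
D = 1 − m·sn²u·sn²v = 0.9329678304523789
dn(u+v) = (dn u·dn v − m·sn u·sn v·cn u·cn v)/D = 0.376596513935987/0.9329678304523789 = 0.4036543401002179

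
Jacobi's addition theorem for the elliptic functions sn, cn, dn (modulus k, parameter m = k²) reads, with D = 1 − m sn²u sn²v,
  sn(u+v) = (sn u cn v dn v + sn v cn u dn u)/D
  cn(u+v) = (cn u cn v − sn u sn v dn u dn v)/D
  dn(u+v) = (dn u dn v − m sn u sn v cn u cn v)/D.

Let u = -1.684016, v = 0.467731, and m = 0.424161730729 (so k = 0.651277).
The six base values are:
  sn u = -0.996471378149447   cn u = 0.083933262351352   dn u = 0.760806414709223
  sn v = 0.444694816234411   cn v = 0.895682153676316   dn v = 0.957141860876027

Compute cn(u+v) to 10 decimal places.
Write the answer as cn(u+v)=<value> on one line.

m = k² = 0.424161730729
D = 1 − m·sn²u·sn²v = 0.9167114552213919
cn(u+v) = (cn u·cn v − sn u·sn v·dn u·dn v)/D = 0.3978614808493996/0.9167114552213919 = 0.4340095005721439

cn(u+v)=0.4340095006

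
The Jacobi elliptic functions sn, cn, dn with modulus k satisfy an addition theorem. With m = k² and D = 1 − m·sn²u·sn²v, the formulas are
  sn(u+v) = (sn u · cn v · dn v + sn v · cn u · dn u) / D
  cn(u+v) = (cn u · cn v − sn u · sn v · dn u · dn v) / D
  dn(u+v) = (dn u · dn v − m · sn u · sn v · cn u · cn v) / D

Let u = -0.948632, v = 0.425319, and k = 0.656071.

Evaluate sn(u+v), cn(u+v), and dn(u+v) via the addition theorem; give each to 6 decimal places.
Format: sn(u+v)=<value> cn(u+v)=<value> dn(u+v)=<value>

sn(u+v)=-0.491338 cn(u+v)=0.870969 dn(u+v)=0.946620

sn u = -0.7819903290946791, cn u = 0.6232905624204456, dn u = 0.8583639965060141
sn v = 0.4077727469506725, cn v = 0.9130834500987863, dn v = 0.9635501215325785
m = k² = 0.430429157041
D = 1 − m·sn²u·sn²v = 0.9562335984657921
sn(u+v) = (sn u·cn v·dn v + sn v·cn u·dn u)/D = -0.4698338269351718/0.9562335984657921 = -0.4913379196139796
cn(u+v) = (cn u·cn v − sn u·sn v·dn u·dn v)/D = 0.8328498483534044/0.9562335984657921 = 0.8709690285821916
dn(u+v) = (dn u·dn v − m·sn u·sn v·cn u·cn v)/D = 0.9051895471928046/0.9562335984657921 = 0.9466196844004603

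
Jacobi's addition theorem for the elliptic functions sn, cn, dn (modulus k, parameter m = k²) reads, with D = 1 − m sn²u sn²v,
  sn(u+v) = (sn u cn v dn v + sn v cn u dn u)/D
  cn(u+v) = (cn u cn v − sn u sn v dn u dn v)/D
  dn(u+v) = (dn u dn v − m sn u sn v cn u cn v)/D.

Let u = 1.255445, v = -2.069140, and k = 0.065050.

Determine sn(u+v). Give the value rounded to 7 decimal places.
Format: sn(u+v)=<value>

sn u = 0.9503718040664101, cn u = 0.3111164316386343, dn u = 0.9980872101966366
sn v = -0.8796321047156334, cn v = -0.4756546650181673, dn v = 0.9983615896913074
m = k² = 0.0042315025
D = 1 − m·sn²u·sn²v = 0.997042778660064
sn(u+v) = (sn u·cn v·dn v + sn v·cn u·dn u)/D = -0.7244526729322773/0.997042778660064 = -0.7266013940804793

sn(u+v)=-0.7266014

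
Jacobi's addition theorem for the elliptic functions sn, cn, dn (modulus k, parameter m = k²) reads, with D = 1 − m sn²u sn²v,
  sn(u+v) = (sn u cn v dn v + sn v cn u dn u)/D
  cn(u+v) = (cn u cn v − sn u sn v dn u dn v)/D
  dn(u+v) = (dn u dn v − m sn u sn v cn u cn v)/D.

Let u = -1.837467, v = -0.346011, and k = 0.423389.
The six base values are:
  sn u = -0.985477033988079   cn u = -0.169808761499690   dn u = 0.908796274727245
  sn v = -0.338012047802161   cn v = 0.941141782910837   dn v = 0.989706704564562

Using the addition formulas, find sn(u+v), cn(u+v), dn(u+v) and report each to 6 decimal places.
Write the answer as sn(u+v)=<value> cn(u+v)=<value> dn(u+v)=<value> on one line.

m = k² = 0.179258245321
D = 1 − m·sn²u·sn²v = 0.9801099206009607
sn(u+v) = (sn u·cn v·dn v + sn v·cn u·dn u)/D = -0.8657643030294754/0.9801099206009607 = -0.8833338841204937
cn(u+v) = (cn u·cn v − sn u·sn v·dn u·dn v)/D = -0.4594209704185349/0.9801099206009607 = -0.4687443324079793
dn(u+v) = (dn u·dn v − m·sn u·sn v·cn u·cn v)/D = 0.9089845036947832/0.9801099206009607 = 0.927431183573199

sn(u+v)=-0.883334 cn(u+v)=-0.468744 dn(u+v)=0.927431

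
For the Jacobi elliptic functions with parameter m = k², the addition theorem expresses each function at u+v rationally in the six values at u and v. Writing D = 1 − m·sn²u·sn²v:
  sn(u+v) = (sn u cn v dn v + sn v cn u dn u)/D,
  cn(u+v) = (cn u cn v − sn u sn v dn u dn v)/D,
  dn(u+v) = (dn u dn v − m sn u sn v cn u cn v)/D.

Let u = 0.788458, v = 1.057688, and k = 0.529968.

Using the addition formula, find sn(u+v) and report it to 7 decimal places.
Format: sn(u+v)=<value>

sn u = 0.694910148588493, cn u = 0.7190965758427157, dn u = 0.9297148688082217
sn v = 0.8487356894773867, cn v = 0.5288172930297808, dn v = 0.8931279196184055
m = k² = 0.280866081024
D = 1 − m·sn²u·sn²v = 0.9022984322907948
sn(u+v) = (sn u·cn v·dn v + sn v·cn u·dn u)/D = 0.895633398775942/0.9022984322907948 = 0.9926132715337526

sn(u+v)=0.9926133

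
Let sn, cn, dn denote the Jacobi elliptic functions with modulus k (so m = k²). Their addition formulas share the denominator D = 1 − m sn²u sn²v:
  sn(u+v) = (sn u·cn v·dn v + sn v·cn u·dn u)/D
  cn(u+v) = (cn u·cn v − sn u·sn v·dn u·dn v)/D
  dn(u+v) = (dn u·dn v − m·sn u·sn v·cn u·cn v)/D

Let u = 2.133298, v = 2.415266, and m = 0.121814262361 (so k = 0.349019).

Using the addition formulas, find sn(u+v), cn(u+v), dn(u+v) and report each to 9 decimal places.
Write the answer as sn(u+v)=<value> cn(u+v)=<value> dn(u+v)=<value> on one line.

sn u = 0.8863607462652334, cn u = -0.4629952780322263, dn u = 0.9509460587287712
sn v = 0.7305343717584956, cn v = -0.6828759270024241, dn v = 0.9669488649432583
m = k² = 0.121814262361
D = 1 − m·sn²u·sn²v = 0.948925928821551
sn(u+v) = (sn u·cn v·dn v + sn v·cn u·dn u)/D = -0.9069116653168299/0.948925928821551 = -0.9557244014220397
cn(u+v) = (cn u·cn v − sn u·sn v·dn u·dn v)/D = -0.2792340410875752/0.948925928821551 = -0.2942632639771467
dn(u+v) = (dn u·dn v − m·sn u·sn v·cn u·cn v)/D = 0.8945778645439078/0.948925928821551 = 0.9427267580883402

sn(u+v)=-0.955724401 cn(u+v)=-0.294263264 dn(u+v)=0.942726758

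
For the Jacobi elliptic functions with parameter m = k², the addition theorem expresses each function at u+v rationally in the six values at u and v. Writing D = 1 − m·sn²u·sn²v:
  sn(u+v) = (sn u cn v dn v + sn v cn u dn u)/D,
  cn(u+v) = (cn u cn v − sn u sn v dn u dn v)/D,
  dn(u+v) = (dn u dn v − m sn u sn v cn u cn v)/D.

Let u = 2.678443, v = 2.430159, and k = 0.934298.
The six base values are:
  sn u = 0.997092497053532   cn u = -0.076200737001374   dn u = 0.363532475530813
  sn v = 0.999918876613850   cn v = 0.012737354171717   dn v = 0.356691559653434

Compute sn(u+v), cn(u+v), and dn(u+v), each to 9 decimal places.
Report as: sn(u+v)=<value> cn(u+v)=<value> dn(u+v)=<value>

sn(u+v)=-0.175129881 cn(u+v)=-0.984545339 dn(u+v)=0.986522859

m = k² = 0.872912752804
D = 1 − m·sn²u·sn²v = 0.1322966599647254
sn(u+v) = (sn u·cn v·dn v + sn v·cn u·dn u)/D = -0.02316909827688288/0.1322966599647254 = -0.1751298807019053
cn(u+v) = (cn u·cn v − sn u·sn v·dn u·dn v)/D = -0.1302520599562952/0.1322966599647254 = -0.9845453391720142
dn(u+v) = (dn u·dn v − m·sn u·sn v·cn u·cn v)/D = 0.1305136792116991/0.1322966599647254 = 0.98652285890285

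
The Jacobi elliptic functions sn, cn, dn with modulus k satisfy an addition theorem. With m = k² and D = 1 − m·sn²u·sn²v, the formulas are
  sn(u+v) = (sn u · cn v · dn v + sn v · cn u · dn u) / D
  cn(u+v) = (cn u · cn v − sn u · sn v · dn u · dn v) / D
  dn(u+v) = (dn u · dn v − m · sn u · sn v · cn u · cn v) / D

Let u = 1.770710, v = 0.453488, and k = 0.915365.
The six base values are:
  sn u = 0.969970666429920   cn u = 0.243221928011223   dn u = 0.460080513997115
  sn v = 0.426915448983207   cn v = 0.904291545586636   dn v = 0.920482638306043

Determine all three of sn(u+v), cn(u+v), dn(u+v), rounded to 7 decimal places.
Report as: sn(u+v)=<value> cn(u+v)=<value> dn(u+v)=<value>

sn(u+v)=0.9986442 cn(u+v)=0.0520548 dn(u+v)=0.4054348

m = k² = 0.837893083225
D = 1 − m·sn²u·sn²v = 0.8563222398894228
sn(u+v) = (sn u·cn v·dn v + sn v·cn u·dn u)/D = 0.8551612623777077/0.8563222398894228 = 0.9986442282383498
cn(u+v) = (cn u·cn v − sn u·sn v·dn u·dn v)/D = 0.04457570927987113/0.8563222398894228 = 0.05205483076747745
dn(u+v) = (dn u·dn v − m·sn u·sn v·cn u·cn v)/D = 0.3471828182615436/0.8563222398894228 = 0.4054347792092559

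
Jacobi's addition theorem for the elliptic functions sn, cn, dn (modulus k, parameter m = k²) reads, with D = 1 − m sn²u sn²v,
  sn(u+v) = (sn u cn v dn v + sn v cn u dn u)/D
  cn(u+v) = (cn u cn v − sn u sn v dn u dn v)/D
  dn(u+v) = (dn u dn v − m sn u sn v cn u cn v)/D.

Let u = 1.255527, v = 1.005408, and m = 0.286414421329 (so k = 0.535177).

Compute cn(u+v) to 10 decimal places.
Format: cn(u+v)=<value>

sn u = 0.927118444509131, cn u = 0.3747684483130475, dn u = 0.8682239815969259
sn v = 0.8225958930990009, cn v = 0.5686264122045837, dn v = 0.8978828827014423
m = k² = 0.286414421329
D = 1 − m·sn²u·sn²v = 0.8334140393114391
cn(u+v) = (cn u·cn v − sn u·sn v·dn u·dn v)/D = -0.38142601415289/0.8334140393114391 = -0.4576668932383495

cn(u+v)=-0.4576668932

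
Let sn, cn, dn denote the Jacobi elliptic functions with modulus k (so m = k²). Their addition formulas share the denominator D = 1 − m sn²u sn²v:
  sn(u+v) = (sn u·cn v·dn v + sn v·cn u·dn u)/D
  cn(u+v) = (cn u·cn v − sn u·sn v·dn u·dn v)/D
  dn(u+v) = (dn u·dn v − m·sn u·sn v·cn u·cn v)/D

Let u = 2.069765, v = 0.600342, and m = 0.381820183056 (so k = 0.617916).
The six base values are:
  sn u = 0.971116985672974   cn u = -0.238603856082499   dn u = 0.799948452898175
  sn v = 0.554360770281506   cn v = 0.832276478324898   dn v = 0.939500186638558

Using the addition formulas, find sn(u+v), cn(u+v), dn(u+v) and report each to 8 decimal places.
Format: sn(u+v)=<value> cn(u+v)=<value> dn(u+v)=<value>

sn(u+v)=0.73484564 cn(u+v)=-0.67823439 dn(u+v)=0.89096455

m = k² = 0.381820183056
D = 1 − m·sn²u·sn²v = 0.8893409439234287
sn(u+v) = (sn u·cn v·dn v + sn v·cn u·dn u)/D = 0.6535283116307083/0.8893409439234287 = 0.7348456360814716
cn(u+v) = (cn u·cn v − sn u·sn v·dn u·dn v)/D = -0.6031816148024829/0.8893409439234287 = -0.6782343924721139
dn(u+v) = (dn u·dn v − m·sn u·sn v·cn u·cn v)/D = 0.7923712508376177/0.8893409439234287 = 0.8909645465573437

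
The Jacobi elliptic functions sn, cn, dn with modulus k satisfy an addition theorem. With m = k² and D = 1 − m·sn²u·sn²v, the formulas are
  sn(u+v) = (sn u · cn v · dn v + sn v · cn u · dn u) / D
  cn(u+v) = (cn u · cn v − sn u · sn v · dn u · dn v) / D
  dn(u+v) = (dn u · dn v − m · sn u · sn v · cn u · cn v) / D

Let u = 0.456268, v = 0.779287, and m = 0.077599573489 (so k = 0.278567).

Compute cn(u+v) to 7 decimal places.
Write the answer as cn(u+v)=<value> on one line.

sn u = 0.4395435642099515, cn u = 0.8982212729398098, dn u = 0.9924756295858582
sn v = 0.6989118120087183, cn v = 0.7152078572238213, dn v = 0.9808640768191142
m = k² = 0.077599573489
D = 1 − m·sn²u·sn²v = 0.9926766811047874
cn(u+v) = (cn u·cn v − sn u·sn v·dn u·dn v)/D = 0.3433585908179794/0.9926766811047874 = 0.3458916657897541

cn(u+v)=0.3458917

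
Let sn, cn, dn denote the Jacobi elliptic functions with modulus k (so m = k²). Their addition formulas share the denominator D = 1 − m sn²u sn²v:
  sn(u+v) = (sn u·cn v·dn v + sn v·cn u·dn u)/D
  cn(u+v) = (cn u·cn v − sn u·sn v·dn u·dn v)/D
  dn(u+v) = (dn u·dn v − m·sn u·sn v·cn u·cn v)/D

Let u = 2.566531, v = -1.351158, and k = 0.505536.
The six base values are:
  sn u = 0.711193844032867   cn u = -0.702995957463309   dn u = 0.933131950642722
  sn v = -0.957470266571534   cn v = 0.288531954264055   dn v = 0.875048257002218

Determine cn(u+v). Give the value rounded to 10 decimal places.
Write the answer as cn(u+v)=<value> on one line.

cn(u+v)=0.4006601415

m = k² = 0.255566647296
D = 1 − m·sn²u·sn²v = 0.8814966178199891
cn(u+v) = (cn u·cn v − sn u·sn v·dn u·dn v)/D = 0.3531805596676751/0.8814966178199891 = 0.400660141545544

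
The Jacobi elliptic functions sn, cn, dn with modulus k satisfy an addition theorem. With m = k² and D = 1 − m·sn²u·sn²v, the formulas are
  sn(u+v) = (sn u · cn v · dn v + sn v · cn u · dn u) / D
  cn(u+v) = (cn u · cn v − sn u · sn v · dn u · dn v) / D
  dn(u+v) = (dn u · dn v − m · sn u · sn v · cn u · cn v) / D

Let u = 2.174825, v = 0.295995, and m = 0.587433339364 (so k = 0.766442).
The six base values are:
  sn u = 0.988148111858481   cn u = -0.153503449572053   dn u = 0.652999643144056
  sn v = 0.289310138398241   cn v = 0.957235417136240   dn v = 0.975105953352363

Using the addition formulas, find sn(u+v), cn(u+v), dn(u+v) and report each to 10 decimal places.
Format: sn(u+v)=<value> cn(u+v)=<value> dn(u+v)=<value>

sn(u+v)=0.9383957505 cn(u+v)=-0.3455624624 dn(u+v)=0.6947762820

m = k² = 0.587433339364
D = 1 − m·sn²u·sn²v = 0.9519901899894887
sn(u+v) = (sn u·cn v·dn v + sn v·cn u·dn u)/D = 0.8933435488308287/0.9519901899894887 = 0.9383957505283668
cn(u+v) = (cn u·cn v − sn u·sn v·dn u·dn v)/D = -0.3289720741925726/0.9519901899894887 = -0.3455624623571015
dn(u+v) = (dn u·dn v − m·sn u·sn v·cn u·cn v)/D = 0.6614202046834501/0.9519901899894887 = 0.6947762819811758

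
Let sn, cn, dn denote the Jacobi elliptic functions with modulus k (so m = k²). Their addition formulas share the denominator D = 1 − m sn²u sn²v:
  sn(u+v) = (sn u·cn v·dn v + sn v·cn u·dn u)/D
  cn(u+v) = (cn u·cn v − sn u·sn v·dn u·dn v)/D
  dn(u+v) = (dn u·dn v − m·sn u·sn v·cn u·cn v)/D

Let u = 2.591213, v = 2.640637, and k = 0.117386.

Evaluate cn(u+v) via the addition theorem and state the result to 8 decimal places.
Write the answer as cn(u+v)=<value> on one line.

cn(u+v)=0.47933643

sn u = 0.5319531813064575, cn u = -0.8467737672471551, dn u = 0.9980484781964562
sn v = 0.489547299327474, cn v = -0.8719767437960582, dn v = 0.9983474640258684
m = k² = 0.013779472996
D = 1 − m·sn²u·sn²v = 0.9990655227193009
cn(u+v) = (cn u·cn v − sn u·sn v·dn u·dn v)/D = 0.4788885043739136/0.9990655227193009 = 0.4793364333807192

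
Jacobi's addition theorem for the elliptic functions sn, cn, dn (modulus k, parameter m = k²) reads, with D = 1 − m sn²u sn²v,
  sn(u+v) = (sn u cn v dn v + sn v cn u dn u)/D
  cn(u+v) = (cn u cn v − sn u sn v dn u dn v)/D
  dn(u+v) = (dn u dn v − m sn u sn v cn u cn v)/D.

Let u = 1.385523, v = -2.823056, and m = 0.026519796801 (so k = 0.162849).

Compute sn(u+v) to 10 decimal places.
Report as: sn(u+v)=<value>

sn(u+v)=-0.9899450091

sn u = 0.981382556061598, cn u = 0.1920632152651944, dn u = 0.9871466318907992
sn v = -0.3330275019193742, cn v = -0.9429171135181189, dn v = 0.9985282972898148
m = k² = 0.026519796801
D = 1 − m·sn²u·sn²v = 0.997167257751197
sn(u+v) = (sn u·cn v·dn v + sn v·cn u·dn u)/D = -0.9871407500382156/0.997167257751197 = -0.9899450090894549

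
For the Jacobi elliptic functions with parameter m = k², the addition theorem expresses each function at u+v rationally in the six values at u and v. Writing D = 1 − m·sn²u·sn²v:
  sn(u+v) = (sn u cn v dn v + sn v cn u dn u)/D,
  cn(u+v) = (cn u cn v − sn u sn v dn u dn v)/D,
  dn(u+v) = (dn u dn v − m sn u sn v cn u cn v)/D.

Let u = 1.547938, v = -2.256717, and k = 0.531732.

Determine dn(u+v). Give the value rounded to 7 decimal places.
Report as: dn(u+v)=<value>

dn(u+v)=0.9404359

sn u = 0.9912660597527361, cn u = 0.1318772110043468, dn u = 0.8498107801326809
sn v = -0.8894585810162451, cn v = -0.4570157903799033, dn v = 0.8810873404583967
m = k² = 0.282738919824
D = 1 − m·sn²u·sn²v = 0.7802051430024595
dn(u+v) = (dn u·dn v − m·sn u·sn v·cn u·cn v)/D = 0.7337329339539326/0.7802051430024595 = 0.9404359103944277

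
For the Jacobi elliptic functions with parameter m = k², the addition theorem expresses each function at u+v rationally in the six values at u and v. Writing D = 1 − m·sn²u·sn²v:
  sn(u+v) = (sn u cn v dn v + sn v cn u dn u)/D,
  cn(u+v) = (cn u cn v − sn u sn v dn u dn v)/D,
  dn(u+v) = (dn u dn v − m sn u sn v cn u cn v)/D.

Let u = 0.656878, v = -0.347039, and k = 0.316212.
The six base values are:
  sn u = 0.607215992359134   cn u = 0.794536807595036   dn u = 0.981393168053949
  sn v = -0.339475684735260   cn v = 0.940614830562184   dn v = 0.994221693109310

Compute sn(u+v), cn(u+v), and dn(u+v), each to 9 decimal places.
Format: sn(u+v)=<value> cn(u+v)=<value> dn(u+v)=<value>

sn(u+v)=0.304442366 cn(u+v)=0.952530758 dn(u+v)=0.995355418

m = k² = 0.099990028944
D = 1 − m·sn²u·sn²v = 0.9957512571932422
sn(u+v) = (sn u·cn v·dn v + sn v·cn u·dn u)/D = 0.3031488691778773/0.9957512571932422 = 0.304442366492585
cn(u+v) = (cn u·cn v − sn u·sn v·dn u·dn v)/D = 0.9484837000803423/0.9957512571932422 = 0.9525307582878332
dn(u+v) = (dn u·dn v − m·sn u·sn v·cn u·cn v)/D = 0.9911264091153949/0.9957512571932422 = 0.9953554182890178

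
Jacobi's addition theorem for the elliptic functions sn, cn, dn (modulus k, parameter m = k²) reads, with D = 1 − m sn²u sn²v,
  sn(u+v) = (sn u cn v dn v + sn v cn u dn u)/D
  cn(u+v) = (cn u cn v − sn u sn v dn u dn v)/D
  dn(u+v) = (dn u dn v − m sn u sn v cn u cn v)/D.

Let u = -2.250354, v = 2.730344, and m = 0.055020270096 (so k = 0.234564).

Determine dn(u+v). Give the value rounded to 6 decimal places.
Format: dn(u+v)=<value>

sn u = -0.8013468760481616, cn u = -0.5981999534000753, dn u = 0.9821753196620904
sn v = 0.4394797011505226, cn v = -0.8982525214418534, dn v = 0.994672434804579
m = k² = 0.055020270096
D = 1 − m·sn²u·sn²v = 0.9931759617021719
dn(u+v) = (dn u·dn v − m·sn u·sn v·cn u·cn v)/D = 0.9873545427313563/0.9931759617021719 = 0.9941385824916278

dn(u+v)=0.994139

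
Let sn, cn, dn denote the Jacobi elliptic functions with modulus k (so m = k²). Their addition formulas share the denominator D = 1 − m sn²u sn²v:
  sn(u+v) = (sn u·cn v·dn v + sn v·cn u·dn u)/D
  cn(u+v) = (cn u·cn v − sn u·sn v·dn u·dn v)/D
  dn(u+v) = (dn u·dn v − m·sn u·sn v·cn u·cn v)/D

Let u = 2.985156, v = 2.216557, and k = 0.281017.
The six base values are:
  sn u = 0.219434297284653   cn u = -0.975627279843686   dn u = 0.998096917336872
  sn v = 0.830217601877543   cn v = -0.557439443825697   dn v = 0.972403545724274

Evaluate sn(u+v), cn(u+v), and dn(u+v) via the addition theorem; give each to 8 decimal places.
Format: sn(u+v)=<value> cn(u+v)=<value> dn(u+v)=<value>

m = k² = 0.078970554289
D = 1 − m·sn²u·sn²v = 0.9973790539806524
sn(u+v) = (sn u·cn v·dn v + sn v·cn u·dn u)/D = -0.9273871736780958/0.9973790539806524 = -0.929824192694632
cn(u+v) = (cn u·cn v − sn u·sn v·dn u·dn v)/D = 0.3670395175137064/0.9973790539806524 = 0.3680040362275609
dn(u+v) = (dn u·dn v − m·sn u·sn v·cn u·cn v)/D = 0.9627287215989529/0.9973790539806524 = 0.965258612316545

sn(u+v)=-0.92982419 cn(u+v)=0.36800404 dn(u+v)=0.96525861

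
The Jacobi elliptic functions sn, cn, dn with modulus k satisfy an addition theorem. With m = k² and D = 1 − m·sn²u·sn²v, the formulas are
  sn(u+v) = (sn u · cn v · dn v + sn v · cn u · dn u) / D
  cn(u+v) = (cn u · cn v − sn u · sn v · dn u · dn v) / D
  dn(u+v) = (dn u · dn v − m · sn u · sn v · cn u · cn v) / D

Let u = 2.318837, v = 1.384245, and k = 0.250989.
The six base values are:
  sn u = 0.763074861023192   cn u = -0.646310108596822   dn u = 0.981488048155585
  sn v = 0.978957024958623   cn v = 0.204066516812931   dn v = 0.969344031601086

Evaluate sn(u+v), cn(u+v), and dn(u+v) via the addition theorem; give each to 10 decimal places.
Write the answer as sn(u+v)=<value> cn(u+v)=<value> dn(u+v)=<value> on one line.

sn(u+v)=-0.4871789224 cn(u+v)=-0.8733021800 dn(u+v)=0.9924960681

m = k² = 0.062995478121
D = 1 − m·sn²u·sn²v = 0.9648463096114181
sn(u+v) = (sn u·cn v·dn v + sn v·cn u·dn u)/D = -0.4700527853910217/0.9648463096114181 = -0.4871789223926561
cn(u+v) = (cn u·cn v − sn u·sn v·dn u·dn v)/D = -0.8426023855395346/0.9648463096114181 = -0.8733021799905977
dn(u+v) = (dn u·dn v − m·sn u·sn v·cn u·cn v)/D = 0.9576061686057744/0.9648463096114181 = 0.9924960680954881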